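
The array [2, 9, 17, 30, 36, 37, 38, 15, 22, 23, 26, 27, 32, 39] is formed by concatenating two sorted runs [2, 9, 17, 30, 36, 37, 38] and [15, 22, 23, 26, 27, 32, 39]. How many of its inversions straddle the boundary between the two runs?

24

For each element r of the right run, count left-run elements greater than r:
r = 15: 17, 30, 36, 37, 38 → 5
r = 22: 30, 36, 37, 38 → 4
r = 23: 30, 36, 37, 38 → 4
r = 26: 30, 36, 37, 38 → 4
r = 27: 30, 36, 37, 38 → 4
r = 32: 36, 37, 38 → 3
r = 39: none → 0
Cross-inversions: 5 + 4 + 4 + 4 + 4 + 3 + 0 = 24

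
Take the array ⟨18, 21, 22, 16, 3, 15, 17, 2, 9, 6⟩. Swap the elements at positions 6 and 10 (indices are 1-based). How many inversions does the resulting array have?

Positions 6 and 10 hold 15 and 6; after swapping, the array is [18, 21, 22, 16, 3, 6, 17, 2, 9, 15].
For each element, count later entries that are smaller:
18: 7
21: 7
22: 7
16: 5
3: 1
6: 1
17: 3
2: 0
9: 0
15: 0
Sum: 7 + 7 + 7 + 5 + 1 + 1 + 3 + 0 + 0 + 0 = 31

31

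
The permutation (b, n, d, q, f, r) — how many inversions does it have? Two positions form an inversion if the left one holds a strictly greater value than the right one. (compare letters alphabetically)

3 inversions

Inversion pairs (indices are 1-based):
(2,3): n > d
(2,5): n > f
(4,5): q > f
That's 3 pairs.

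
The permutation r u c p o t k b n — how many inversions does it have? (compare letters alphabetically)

Sweep left to right; for each value list the smaller values that follow it:
r: 6
u: 7
c: 1
p: 4
o: 3
t: 3
k: 1
b: 0
n: 0
Sum: 6 + 7 + 1 + 4 + 3 + 3 + 1 + 0 + 0 = 25

25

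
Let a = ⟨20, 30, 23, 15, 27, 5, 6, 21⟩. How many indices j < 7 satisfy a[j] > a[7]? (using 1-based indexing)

5

The element at index 7 is 6.
Elements before it: 20, 30, 23, 15, 27, 5
Those larger than 6: 20, 30, 23, 15, 27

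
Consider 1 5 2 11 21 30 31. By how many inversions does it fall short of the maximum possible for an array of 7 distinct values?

20

Maximum inversions for 7 distinct elements is C(7, 2) = 7·6/2 = 21.
Current inversions — for each element, count later smaller elements:
1: 0
5: 1
2: 0
11: 0
21: 0
30: 0
31: 0
Current total: 0 + 1 + 0 + 0 + 0 + 0 + 0 = 1
Shortfall: 21 − 1 = 20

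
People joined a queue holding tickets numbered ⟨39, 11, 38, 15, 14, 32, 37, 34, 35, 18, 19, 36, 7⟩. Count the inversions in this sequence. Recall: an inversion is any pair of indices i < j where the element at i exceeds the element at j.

Count, for each position, how many later elements it exceeds:
39 → 11, 38, 15, 14, 32, 37, 34, 35, 18, 19, 36, 7 → 12
11 → 7 → 1
38 → 15, 14, 32, 37, 34, 35, 18, 19, 36, 7 → 10
15 → 14, 7 → 2
14 → 7 → 1
32 → 18, 19, 7 → 3
37 → 34, 35, 18, 19, 36, 7 → 6
34 → 18, 19, 7 → 3
35 → 18, 19, 7 → 3
18 → 7 → 1
19 → 7 → 1
36 → 7 → 1
7 → none → 0
Sum: 12 + 1 + 10 + 2 + 1 + 3 + 6 + 3 + 3 + 1 + 1 + 1 + 0 = 44

44 out-of-order pairs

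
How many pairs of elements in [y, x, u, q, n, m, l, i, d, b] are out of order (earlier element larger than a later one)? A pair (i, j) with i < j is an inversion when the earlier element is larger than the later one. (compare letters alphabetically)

45

Count, for each position, how many later elements it exceeds:
y: 9
x: 8
u: 7
q: 6
n: 5
m: 4
l: 3
i: 2
d: 1
b: 0
Sum: 9 + 8 + 7 + 6 + 5 + 4 + 3 + 2 + 1 + 0 = 45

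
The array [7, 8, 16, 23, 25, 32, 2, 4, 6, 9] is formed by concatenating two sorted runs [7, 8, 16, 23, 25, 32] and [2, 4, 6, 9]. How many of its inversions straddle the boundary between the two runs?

Take each right-half value and tally the left-half values above it:
r = 2: 7, 8, 16, 23, 25, 32 → 6
r = 4: 7, 8, 16, 23, 25, 32 → 6
r = 6: 7, 8, 16, 23, 25, 32 → 6
r = 9: 16, 23, 25, 32 → 4
Cross-inversions: 6 + 6 + 6 + 4 = 22

22 cross-inversions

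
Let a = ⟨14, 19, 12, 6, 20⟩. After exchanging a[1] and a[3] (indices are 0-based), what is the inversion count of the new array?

Positions 1 and 3 hold 19 and 6; after swapping, the array is [14, 6, 12, 19, 20].
Sweep left to right; for each value list the smaller values that follow it:
14 → 6, 12 → 2
6 → none → 0
12 → none → 0
19 → none → 0
20 → none → 0
Sum: 2 + 0 + 0 + 0 + 0 = 2

2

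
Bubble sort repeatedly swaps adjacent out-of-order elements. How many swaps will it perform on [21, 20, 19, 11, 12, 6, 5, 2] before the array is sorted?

Each adjacent swap fixes exactly one inversion, so the minimum swap count equals the number of inversions.
Count inversions — for each element, later elements that are smaller:
21: 20, 19, 11, 12, 6, 5, 2 → 7
20: 19, 11, 12, 6, 5, 2 → 6
19: 11, 12, 6, 5, 2 → 5
11: 6, 5, 2 → 3
12: 6, 5, 2 → 3
6: 5, 2 → 2
5: 2 → 1
2: none → 0
Total inversions: 7 + 6 + 5 + 3 + 3 + 2 + 1 + 0 = 27

27 swaps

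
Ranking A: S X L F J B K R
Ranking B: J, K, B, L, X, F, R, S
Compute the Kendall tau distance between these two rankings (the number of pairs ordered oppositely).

Assign each item its position (1..8) in the first ordering, then rewrite the second ordering as that position sequence:
positions: S→1, X→2, L→3, F→4, J→5, B→6, K→7, R→8
second ordering as positions: [5, 7, 6, 3, 2, 4, 8, 1]
Discordant pairs = inversions in this position sequence.
5: 3, 2, 4, 1 → 4
7: 6, 3, 2, 4, 1 → 5
6: 3, 2, 4, 1 → 4
3: 2, 1 → 2
2: 1 → 1
4: 1 → 1
8: 1 → 1
1: 0
Total: 4 + 5 + 4 + 2 + 1 + 1 + 1 + 0 = 18

18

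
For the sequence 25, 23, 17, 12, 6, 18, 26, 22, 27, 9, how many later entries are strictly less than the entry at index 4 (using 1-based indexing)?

2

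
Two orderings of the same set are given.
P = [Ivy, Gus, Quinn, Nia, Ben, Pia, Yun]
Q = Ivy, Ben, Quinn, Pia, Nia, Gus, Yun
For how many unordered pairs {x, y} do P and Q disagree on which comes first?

7

Assign each item its position (1..7) in the first ordering, then rewrite the second ordering as that position sequence:
positions: Ivy→1, Gus→2, Quinn→3, Nia→4, Ben→5, Pia→6, Yun→7
second ordering as positions: [1, 5, 3, 6, 4, 2, 7]
Discordant pairs = inversions in this position sequence.
1: 0
5: 3, 4, 2 → 3
3: 2 → 1
6: 4, 2 → 2
4: 2 → 1
2: 0
7: 0
Total: 0 + 3 + 1 + 2 + 1 + 0 + 0 = 7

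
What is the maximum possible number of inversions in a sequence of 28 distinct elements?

There are 378 inversions.

A reversed (strictly descending) arrangement makes every pair an inversion, giving C(28, 2) inversions.
C(28, 2) = 28·27/2 = 378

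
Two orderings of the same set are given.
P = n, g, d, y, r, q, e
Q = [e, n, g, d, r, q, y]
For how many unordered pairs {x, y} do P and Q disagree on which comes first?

8

Assign each item its position (1..7) in the first ordering, then rewrite the second ordering as that position sequence:
positions: n→1, g→2, d→3, y→4, r→5, q→6, e→7
second ordering as positions: [7, 1, 2, 3, 5, 6, 4]
Discordant pairs = inversions in this position sequence.
7: 1, 2, 3, 5, 6, 4 → 6
1: 0
2: 0
3: 0
5: 4 → 1
6: 4 → 1
4: 0
Total: 6 + 0 + 0 + 0 + 1 + 1 + 0 = 8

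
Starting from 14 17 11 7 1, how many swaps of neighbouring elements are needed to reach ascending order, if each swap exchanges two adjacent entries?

Minimum adjacent swaps = number of inversions (each swap of adjacent out-of-order elements removes one inversion and no swap can remove more).
Count inversions — for each element, later elements that are smaller:
14: 11, 7, 1 → 3
17: 11, 7, 1 → 3
11: 7, 1 → 2
7: 1 → 1
1: none → 0
Total inversions: 3 + 3 + 2 + 1 + 0 = 9

Swaps: 9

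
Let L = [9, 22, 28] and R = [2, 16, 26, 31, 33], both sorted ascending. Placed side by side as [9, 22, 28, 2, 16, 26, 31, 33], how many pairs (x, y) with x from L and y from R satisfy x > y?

6 split inversions

For each element r of the right run, count left-run elements greater than r:
r = 2: 9, 22, 28 → 3
r = 16: 22, 28 → 2
r = 26: 28 → 1
r = 31: none → 0
r = 33: none → 0
Cross-inversions: 3 + 2 + 1 + 0 + 0 = 6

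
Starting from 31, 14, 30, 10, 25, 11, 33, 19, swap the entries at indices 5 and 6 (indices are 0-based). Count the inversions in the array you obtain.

16 inversions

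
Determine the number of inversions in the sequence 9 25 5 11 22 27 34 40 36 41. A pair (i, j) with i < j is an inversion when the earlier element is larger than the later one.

5 inversions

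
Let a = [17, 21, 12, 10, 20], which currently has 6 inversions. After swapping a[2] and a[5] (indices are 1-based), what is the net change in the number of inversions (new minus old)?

Positions 2 and 5 hold 21 and 20; after swapping, the array is [17, 20, 12, 10, 21].
For each element, count later entries that are smaller:
17 → 12, 10 → 2
20 → 12, 10 → 2
12 → 10 → 1
10 → none → 0
21 → none → 0
Sum: 2 + 2 + 1 + 0 + 0 = 5
Change: 5 − 6 = -1

-1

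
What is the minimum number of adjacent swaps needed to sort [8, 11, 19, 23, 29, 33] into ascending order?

Minimum adjacent swaps = number of inversions (each swap of adjacent out-of-order elements removes one inversion and no swap can remove more).
Count inversions — for each element, later elements that are smaller:
8: none → 0
11: none → 0
19: none → 0
23: none → 0
29: none → 0
33: none → 0
Total inversions: 0 + 0 + 0 + 0 + 0 + 0 = 0

There are 0 adjacent swaps.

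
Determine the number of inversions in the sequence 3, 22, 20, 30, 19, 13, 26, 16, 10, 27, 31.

There are 22 out-of-order pairs.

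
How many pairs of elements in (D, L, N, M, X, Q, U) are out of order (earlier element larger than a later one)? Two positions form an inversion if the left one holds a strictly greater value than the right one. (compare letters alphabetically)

Inversions: 3

Inversion pairs (indices are 0-based):
(2,3): N > M
(4,5): X > Q
(4,6): X > U
That's 3 pairs.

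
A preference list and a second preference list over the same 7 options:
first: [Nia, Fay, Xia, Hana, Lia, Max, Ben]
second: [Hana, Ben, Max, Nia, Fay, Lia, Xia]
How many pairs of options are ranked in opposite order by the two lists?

13

Assign each item its position (1..7) in the first ordering, then rewrite the second ordering as that position sequence:
positions: Nia→1, Fay→2, Xia→3, Hana→4, Lia→5, Max→6, Ben→7
second ordering as positions: [4, 7, 6, 1, 2, 5, 3]
Discordant pairs = inversions in this position sequence.
4: 1, 2, 3 → 3
7: 6, 1, 2, 5, 3 → 5
6: 1, 2, 5, 3 → 4
1: 0
2: 0
5: 3 → 1
3: 0
Total: 3 + 5 + 4 + 0 + 0 + 1 + 0 = 13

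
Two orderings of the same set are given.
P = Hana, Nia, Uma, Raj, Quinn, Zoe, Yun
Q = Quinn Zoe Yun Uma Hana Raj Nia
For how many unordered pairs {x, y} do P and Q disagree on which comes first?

15 disagreeing pairs

Assign each item its position (1..7) in the first ordering, then rewrite the second ordering as that position sequence:
positions: Hana→1, Nia→2, Uma→3, Raj→4, Quinn→5, Zoe→6, Yun→7
second ordering as positions: [5, 6, 7, 3, 1, 4, 2]
Discordant pairs = inversions in this position sequence.
5: 3, 1, 4, 2 → 4
6: 3, 1, 4, 2 → 4
7: 3, 1, 4, 2 → 4
3: 1, 2 → 2
1: 0
4: 2 → 1
2: 0
Total: 4 + 4 + 4 + 2 + 0 + 1 + 0 = 15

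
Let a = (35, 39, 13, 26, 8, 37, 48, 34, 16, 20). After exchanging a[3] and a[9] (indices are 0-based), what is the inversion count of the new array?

Positions 3 and 9 hold 26 and 20; after swapping, the array is [35, 39, 13, 20, 8, 37, 48, 34, 16, 26].
Sweep left to right; for each value list the smaller values that follow it:
35: 6
39: 7
13: 1
20: 2
8: 0
37: 3
48: 3
34: 2
16: 0
26: 0
Sum: 6 + 7 + 1 + 2 + 0 + 3 + 3 + 2 + 0 + 0 = 24

24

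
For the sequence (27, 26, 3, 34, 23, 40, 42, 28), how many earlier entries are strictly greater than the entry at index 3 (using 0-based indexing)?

The element at index 3 is 34.
Elements before it: 27, 26, 3
None of them are larger than 34.

0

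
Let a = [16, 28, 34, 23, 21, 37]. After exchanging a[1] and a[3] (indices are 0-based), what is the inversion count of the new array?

Positions 1 and 3 hold 28 and 23; after swapping, the array is [16, 23, 34, 28, 21, 37].
For each element, count later entries that are smaller:
16: 0
23: 1
34: 2
28: 1
21: 0
37: 0
Sum: 0 + 1 + 2 + 1 + 0 + 0 = 4

4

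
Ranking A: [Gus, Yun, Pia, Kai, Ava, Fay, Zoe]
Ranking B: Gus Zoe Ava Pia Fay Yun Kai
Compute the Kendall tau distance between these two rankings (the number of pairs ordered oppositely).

Assign each item its position (1..7) in the first ordering, then rewrite the second ordering as that position sequence:
positions: Gus→1, Yun→2, Pia→3, Kai→4, Ava→5, Fay→6, Zoe→7
second ordering as positions: [1, 7, 5, 3, 6, 2, 4]
Discordant pairs = inversions in this position sequence.
1: 0
7: 5, 3, 6, 2, 4 → 5
5: 3, 2, 4 → 3
3: 2 → 1
6: 2, 4 → 2
2: 0
4: 0
Total: 0 + 5 + 3 + 1 + 2 + 0 + 0 = 11

11 discordant pairs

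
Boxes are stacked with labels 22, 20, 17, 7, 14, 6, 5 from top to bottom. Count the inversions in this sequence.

There are 20 inversions.

For each element, count later entries that are smaller:
22 → 20, 17, 7, 14, 6, 5 → 6
20 → 17, 7, 14, 6, 5 → 5
17 → 7, 14, 6, 5 → 4
7 → 6, 5 → 2
14 → 6, 5 → 2
6 → 5 → 1
5 → none → 0
Sum: 6 + 5 + 4 + 2 + 2 + 1 + 0 = 20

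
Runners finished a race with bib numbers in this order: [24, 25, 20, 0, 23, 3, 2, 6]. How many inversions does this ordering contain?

20

Sweep left to right; for each value list the smaller values that follow it:
24: 6
25: 6
20: 4
0: 0
23: 3
3: 1
2: 0
6: 0
Sum: 6 + 6 + 4 + 0 + 3 + 1 + 0 + 0 = 20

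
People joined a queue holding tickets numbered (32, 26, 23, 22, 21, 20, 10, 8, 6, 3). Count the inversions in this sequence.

45

Element-by-element contributions:
32 → 26, 23, 22, 21, 20, 10, 8, 6, 3 → 9
26 → 23, 22, 21, 20, 10, 8, 6, 3 → 8
23 → 22, 21, 20, 10, 8, 6, 3 → 7
22 → 21, 20, 10, 8, 6, 3 → 6
21 → 20, 10, 8, 6, 3 → 5
20 → 10, 8, 6, 3 → 4
10 → 8, 6, 3 → 3
8 → 6, 3 → 2
6 → 3 → 1
3 → none → 0
Sum: 9 + 8 + 7 + 6 + 5 + 4 + 3 + 2 + 1 + 0 = 45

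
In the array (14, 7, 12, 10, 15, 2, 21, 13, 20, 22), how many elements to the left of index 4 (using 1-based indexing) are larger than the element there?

2

The element at index 4 is 10.
Elements before it: 14, 7, 12
Those larger than 10: 14, 12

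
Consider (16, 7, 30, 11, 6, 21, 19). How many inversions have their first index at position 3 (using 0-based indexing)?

1 such element

The element at index 3 is 11.
Elements after it: 6, 21, 19
Those smaller than 11: 6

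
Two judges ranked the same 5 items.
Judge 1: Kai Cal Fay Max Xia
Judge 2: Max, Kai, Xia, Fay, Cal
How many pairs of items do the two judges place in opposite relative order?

Assign each item its position (1..5) in the first ordering, then rewrite the second ordering as that position sequence:
positions: Kai→1, Cal→2, Fay→3, Max→4, Xia→5
second ordering as positions: [4, 1, 5, 3, 2]
Discordant pairs = inversions in this position sequence.
4: 1, 3, 2 → 3
1: 0
5: 3, 2 → 2
3: 2 → 1
2: 0
Total: 3 + 0 + 2 + 1 + 0 = 6

6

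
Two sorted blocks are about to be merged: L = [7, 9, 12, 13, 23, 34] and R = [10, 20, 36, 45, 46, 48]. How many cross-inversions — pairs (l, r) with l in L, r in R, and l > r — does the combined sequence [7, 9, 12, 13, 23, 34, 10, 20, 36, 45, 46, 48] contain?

6 cross-inversions

Take each right-half value and tally the left-half values above it:
r = 10: 12, 13, 23, 34 → 4
r = 20: 23, 34 → 2
r = 36: none → 0
r = 45: none → 0
r = 46: none → 0
r = 48: none → 0
Cross-inversions: 4 + 2 + 0 + 0 + 0 + 0 = 6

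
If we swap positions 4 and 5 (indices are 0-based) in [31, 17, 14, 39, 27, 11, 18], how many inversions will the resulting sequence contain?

12 inversions

Positions 4 and 5 hold 27 and 11; after swapping, the array is [31, 17, 14, 39, 11, 27, 18].
For each element, count later entries that are smaller:
31: 5
17: 2
14: 1
39: 3
11: 0
27: 1
18: 0
Sum: 5 + 2 + 1 + 3 + 0 + 1 + 0 = 12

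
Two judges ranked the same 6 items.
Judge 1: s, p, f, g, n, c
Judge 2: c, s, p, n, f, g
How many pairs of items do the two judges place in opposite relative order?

7

Assign each item its position (1..6) in the first ordering, then rewrite the second ordering as that position sequence:
positions: s→1, p→2, f→3, g→4, n→5, c→6
second ordering as positions: [6, 1, 2, 5, 3, 4]
Discordant pairs = inversions in this position sequence.
6: 1, 2, 5, 3, 4 → 5
1: 0
2: 0
5: 3, 4 → 2
3: 0
4: 0
Total: 5 + 0 + 0 + 2 + 0 + 0 = 7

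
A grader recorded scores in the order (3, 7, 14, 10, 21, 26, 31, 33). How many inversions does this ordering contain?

1 out-of-order pair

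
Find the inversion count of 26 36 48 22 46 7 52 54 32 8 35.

27 out-of-order pairs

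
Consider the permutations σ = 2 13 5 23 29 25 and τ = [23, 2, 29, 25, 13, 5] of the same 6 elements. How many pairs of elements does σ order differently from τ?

7

Assign each item its position (1..6) in the first ordering, then rewrite the second ordering as that position sequence:
positions: 2→1, 13→2, 5→3, 23→4, 29→5, 25→6
second ordering as positions: [4, 1, 5, 6, 2, 3]
Discordant pairs = inversions in this position sequence.
4: 1, 2, 3 → 3
1: 0
5: 2, 3 → 2
6: 2, 3 → 2
2: 0
3: 0
Total: 3 + 0 + 2 + 2 + 0 + 0 = 7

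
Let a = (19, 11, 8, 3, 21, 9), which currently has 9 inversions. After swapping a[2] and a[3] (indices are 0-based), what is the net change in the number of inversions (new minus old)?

-1

Positions 2 and 3 hold 8 and 3; after swapping, the array is [19, 11, 3, 8, 21, 9].
Element-by-element contributions:
19: 4
11: 3
3: 0
8: 0
21: 1
9: 0
Sum: 4 + 3 + 0 + 0 + 1 + 0 = 8
Change: 8 − 9 = -1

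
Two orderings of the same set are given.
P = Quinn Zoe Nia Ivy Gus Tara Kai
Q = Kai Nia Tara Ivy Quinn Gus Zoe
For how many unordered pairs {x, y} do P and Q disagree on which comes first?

Assign each item its position (1..7) in the first ordering, then rewrite the second ordering as that position sequence:
positions: Quinn→1, Zoe→2, Nia→3, Ivy→4, Gus→5, Tara→6, Kai→7
second ordering as positions: [7, 3, 6, 4, 1, 5, 2]
Discordant pairs = inversions in this position sequence.
7: 3, 6, 4, 1, 5, 2 → 6
3: 1, 2 → 2
6: 4, 1, 5, 2 → 4
4: 1, 2 → 2
1: 0
5: 2 → 1
2: 0
Total: 6 + 2 + 4 + 2 + 0 + 1 + 0 = 15

15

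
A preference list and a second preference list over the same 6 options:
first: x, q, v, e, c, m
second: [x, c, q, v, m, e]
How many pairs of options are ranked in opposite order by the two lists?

4 pairs

Assign each item its position (1..6) in the first ordering, then rewrite the second ordering as that position sequence:
positions: x→1, q→2, v→3, e→4, c→5, m→6
second ordering as positions: [1, 5, 2, 3, 6, 4]
Discordant pairs = inversions in this position sequence.
1: 0
5: 2, 3, 4 → 3
2: 0
3: 0
6: 4 → 1
4: 0
Total: 0 + 3 + 0 + 0 + 1 + 0 = 4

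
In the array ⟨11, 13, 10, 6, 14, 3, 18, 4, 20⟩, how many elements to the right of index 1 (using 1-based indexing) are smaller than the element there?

4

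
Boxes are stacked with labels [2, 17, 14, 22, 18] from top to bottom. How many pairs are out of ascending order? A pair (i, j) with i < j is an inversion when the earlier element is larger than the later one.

Inversion pairs (indices are 1-based):
(2,3): 17 > 14
(4,5): 22 > 18
That's 2 pairs.

There are 2 out-of-order pairs.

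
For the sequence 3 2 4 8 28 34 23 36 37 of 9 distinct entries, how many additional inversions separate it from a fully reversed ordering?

Maximum inversions for 9 distinct elements is C(9, 2) = 9·8/2 = 36.
Current inversions — for each element, count later smaller elements:
3: 1
2: 0
4: 0
8: 0
28: 1
34: 1
23: 0
36: 0
37: 0
Current total: 1 + 0 + 0 + 0 + 1 + 1 + 0 + 0 + 0 = 3
Shortfall: 36 − 3 = 33

33 inversions short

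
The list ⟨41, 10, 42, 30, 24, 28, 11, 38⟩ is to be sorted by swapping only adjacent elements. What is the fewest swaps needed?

There are 16 swaps.

The minimum number of adjacent swaps to sort an array equals its inversion count, since every such swap removes exactly one inversion.
Count inversions — for each element, later elements that are smaller:
41: 10, 30, 24, 28, 11, 38 → 6
10: none → 0
42: 30, 24, 28, 11, 38 → 5
30: 24, 28, 11 → 3
24: 11 → 1
28: 11 → 1
11: none → 0
38: none → 0
Total inversions: 6 + 0 + 5 + 3 + 1 + 1 + 0 + 0 = 16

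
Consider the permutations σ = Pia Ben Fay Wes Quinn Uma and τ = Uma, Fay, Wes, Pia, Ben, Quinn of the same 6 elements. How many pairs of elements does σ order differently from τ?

9

Assign each item its position (1..6) in the first ordering, then rewrite the second ordering as that position sequence:
positions: Pia→1, Ben→2, Fay→3, Wes→4, Quinn→5, Uma→6
second ordering as positions: [6, 3, 4, 1, 2, 5]
Discordant pairs = inversions in this position sequence.
6: 3, 4, 1, 2, 5 → 5
3: 1, 2 → 2
4: 1, 2 → 2
1: 0
2: 0
5: 0
Total: 5 + 2 + 2 + 0 + 0 + 0 = 9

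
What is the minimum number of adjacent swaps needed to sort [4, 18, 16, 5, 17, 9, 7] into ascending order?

Swaps: 11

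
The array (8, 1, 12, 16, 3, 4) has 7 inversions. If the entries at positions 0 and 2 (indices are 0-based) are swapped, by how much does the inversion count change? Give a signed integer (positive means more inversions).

Positions 0 and 2 hold 8 and 12; after swapping, the array is [12, 1, 8, 16, 3, 4].
Count, for each position, how many later elements it exceeds:
12 → 1, 8, 3, 4 → 4
1 → none → 0
8 → 3, 4 → 2
16 → 3, 4 → 2
3 → none → 0
4 → none → 0
Sum: 4 + 0 + 2 + 2 + 0 + 0 = 8
Change: 8 − 7 = +1

+1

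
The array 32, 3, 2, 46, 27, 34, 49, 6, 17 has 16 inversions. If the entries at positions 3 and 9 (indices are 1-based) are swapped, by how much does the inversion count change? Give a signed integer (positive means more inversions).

Positions 3 and 9 hold 2 and 17; after swapping, the array is [32, 3, 17, 46, 27, 34, 49, 6, 2].
For each element, count later entries that are smaller:
32: 5
3: 1
17: 2
46: 4
27: 2
34: 2
49: 2
6: 1
2: 0
Sum: 5 + 1 + 2 + 4 + 2 + 2 + 2 + 1 + 0 = 19
Change: 19 − 16 = +3

+3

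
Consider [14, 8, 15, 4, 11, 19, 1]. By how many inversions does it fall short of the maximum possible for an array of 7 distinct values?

Maximum inversions for 7 distinct elements is C(7, 2) = 7·6/2 = 21.
Current inversions — for each element, count later smaller elements:
14: 4
8: 2
15: 3
4: 1
11: 1
19: 1
1: 0
Current total: 4 + 2 + 3 + 1 + 1 + 1 + 0 = 12
Shortfall: 21 − 12 = 9

9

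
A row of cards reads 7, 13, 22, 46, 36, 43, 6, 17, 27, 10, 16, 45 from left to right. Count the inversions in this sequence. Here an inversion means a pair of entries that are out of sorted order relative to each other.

Count, for each position, how many later elements it exceeds:
7: 1
13: 2
22: 4
46: 8
36: 5
43: 5
6: 0
17: 2
27: 2
10: 0
16: 0
45: 0
Sum: 1 + 2 + 4 + 8 + 5 + 5 + 0 + 2 + 2 + 0 + 0 + 0 = 29

29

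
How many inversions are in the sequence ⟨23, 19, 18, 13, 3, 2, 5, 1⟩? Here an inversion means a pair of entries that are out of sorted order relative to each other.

26 inversions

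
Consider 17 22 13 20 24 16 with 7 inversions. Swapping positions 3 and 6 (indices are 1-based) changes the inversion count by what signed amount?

Positions 3 and 6 hold 13 and 16; after swapping, the array is [17, 22, 16, 20, 24, 13].
Element-by-element contributions:
17: 2
22: 3
16: 1
20: 1
24: 1
13: 0
Sum: 2 + 3 + 1 + 1 + 1 + 0 = 8
Change: 8 − 7 = +1

+1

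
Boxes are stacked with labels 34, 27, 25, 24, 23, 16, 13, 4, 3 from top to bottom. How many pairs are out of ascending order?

36

Element-by-element contributions:
34: 8
27: 7
25: 6
24: 5
23: 4
16: 3
13: 2
4: 1
3: 0
Sum: 8 + 7 + 6 + 5 + 4 + 3 + 2 + 1 + 0 = 36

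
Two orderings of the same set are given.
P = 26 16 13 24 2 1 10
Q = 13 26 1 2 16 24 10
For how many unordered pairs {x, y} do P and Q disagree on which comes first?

There are 7 disagreeing pairs.

Assign each item its position (1..7) in the first ordering, then rewrite the second ordering as that position sequence:
positions: 26→1, 16→2, 13→3, 24→4, 2→5, 1→6, 10→7
second ordering as positions: [3, 1, 6, 5, 2, 4, 7]
Discordant pairs = inversions in this position sequence.
3: 1, 2 → 2
1: 0
6: 5, 2, 4 → 3
5: 2, 4 → 2
2: 0
4: 0
7: 0
Total: 2 + 0 + 3 + 2 + 0 + 0 + 0 = 7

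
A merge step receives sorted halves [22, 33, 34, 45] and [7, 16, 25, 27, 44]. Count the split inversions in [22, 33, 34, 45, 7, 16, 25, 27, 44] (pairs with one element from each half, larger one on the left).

15

Count, for every r in R, how many entries of L exceed r:
r = 7: 22, 33, 34, 45 → 4
r = 16: 22, 33, 34, 45 → 4
r = 25: 33, 34, 45 → 3
r = 27: 33, 34, 45 → 3
r = 44: 45 → 1
Cross-inversions: 4 + 4 + 3 + 3 + 1 = 15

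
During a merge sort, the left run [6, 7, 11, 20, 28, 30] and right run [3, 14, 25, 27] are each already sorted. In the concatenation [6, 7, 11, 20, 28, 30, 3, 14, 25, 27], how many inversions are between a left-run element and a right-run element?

Take each right-half value and tally the left-half values above it:
r = 3: 6, 7, 11, 20, 28, 30 → 6
r = 14: 20, 28, 30 → 3
r = 25: 28, 30 → 2
r = 27: 28, 30 → 2
Cross-inversions: 6 + 3 + 2 + 2 = 13

13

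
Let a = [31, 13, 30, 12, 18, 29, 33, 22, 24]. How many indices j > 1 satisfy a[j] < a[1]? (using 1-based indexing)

The element at index 1 is 31.
Elements after it: 13, 30, 12, 18, 29, 33, 22, 24
Those smaller than 31: 13, 30, 12, 18, 29, 22, 24

7 such elements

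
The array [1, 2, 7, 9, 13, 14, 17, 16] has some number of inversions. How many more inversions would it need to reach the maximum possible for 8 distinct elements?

27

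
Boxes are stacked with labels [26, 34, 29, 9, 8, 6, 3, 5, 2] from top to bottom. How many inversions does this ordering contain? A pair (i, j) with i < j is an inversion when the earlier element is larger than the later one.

For each element, count later entries that are smaller:
26 → 9, 8, 6, 3, 5, 2 → 6
34 → 29, 9, 8, 6, 3, 5, 2 → 7
29 → 9, 8, 6, 3, 5, 2 → 6
9 → 8, 6, 3, 5, 2 → 5
8 → 6, 3, 5, 2 → 4
6 → 3, 5, 2 → 3
3 → 2 → 1
5 → 2 → 1
2 → none → 0
Sum: 6 + 7 + 6 + 5 + 4 + 3 + 1 + 1 + 0 = 33

Out-of-order pairs: 33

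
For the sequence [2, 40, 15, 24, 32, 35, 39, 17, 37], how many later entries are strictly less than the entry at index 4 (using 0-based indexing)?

1

The element at index 4 is 32.
Elements after it: 35, 39, 17, 37
Those smaller than 32: 17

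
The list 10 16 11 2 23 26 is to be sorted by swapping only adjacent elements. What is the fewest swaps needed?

There are 4 adjacent swaps.

Minimum adjacent swaps = number of inversions (each swap of adjacent out-of-order elements removes one inversion and no swap can remove more).
Count inversions — for each element, later elements that are smaller:
10: 2 → 1
16: 11, 2 → 2
11: 2 → 1
2: none → 0
23: none → 0
26: none → 0
Total inversions: 1 + 2 + 1 + 0 + 0 + 0 = 4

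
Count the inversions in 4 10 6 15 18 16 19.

2

Out-of-order index pairs (0-indexed):
(1,2): 10 > 6
(4,5): 18 > 16
That's 2 pairs.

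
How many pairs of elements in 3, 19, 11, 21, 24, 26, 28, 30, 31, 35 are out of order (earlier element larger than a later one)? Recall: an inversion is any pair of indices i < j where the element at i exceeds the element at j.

1 out-of-order pair

Count, for each position, how many later elements it exceeds:
3 → none → 0
19 → 11 → 1
11 → none → 0
21 → none → 0
24 → none → 0
26 → none → 0
28 → none → 0
30 → none → 0
31 → none → 0
35 → none → 0
Sum: 0 + 1 + 0 + 0 + 0 + 0 + 0 + 0 + 0 + 0 = 1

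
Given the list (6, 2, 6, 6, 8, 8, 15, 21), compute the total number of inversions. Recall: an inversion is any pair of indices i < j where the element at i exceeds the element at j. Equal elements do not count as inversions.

Sweep left to right; for each value list the smaller values that follow it:
6: 1
2: 0
6: 0
6: 0
8: 0
8: 0
15: 0
21: 0
Sum: 1 + 0 + 0 + 0 + 0 + 0 + 0 + 0 = 1

1 inversion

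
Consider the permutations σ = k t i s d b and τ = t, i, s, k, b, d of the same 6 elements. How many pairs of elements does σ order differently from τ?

4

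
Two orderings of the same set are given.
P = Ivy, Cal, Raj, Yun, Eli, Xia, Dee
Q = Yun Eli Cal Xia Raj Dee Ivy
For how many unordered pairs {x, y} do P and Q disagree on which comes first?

Assign each item its position (1..7) in the first ordering, then rewrite the second ordering as that position sequence:
positions: Ivy→1, Cal→2, Raj→3, Yun→4, Eli→5, Xia→6, Dee→7
second ordering as positions: [4, 5, 2, 6, 3, 7, 1]
Discordant pairs = inversions in this position sequence.
4: 2, 3, 1 → 3
5: 2, 3, 1 → 3
2: 1 → 1
6: 3, 1 → 2
3: 1 → 1
7: 1 → 1
1: 0
Total: 3 + 3 + 1 + 2 + 1 + 1 + 0 = 11

There are 11 disagreeing pairs.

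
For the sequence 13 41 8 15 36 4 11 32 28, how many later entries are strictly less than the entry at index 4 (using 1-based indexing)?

The element at index 4 is 15.
Elements after it: 36, 4, 11, 32, 28
Those smaller than 15: 4, 11

2 such elements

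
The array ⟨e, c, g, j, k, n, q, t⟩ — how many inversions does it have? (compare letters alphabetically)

1 out-of-order pair

Count, for each position, how many later elements it exceeds:
e: 1
c: 0
g: 0
j: 0
k: 0
n: 0
q: 0
t: 0
Sum: 1 + 0 + 0 + 0 + 0 + 0 + 0 + 0 = 1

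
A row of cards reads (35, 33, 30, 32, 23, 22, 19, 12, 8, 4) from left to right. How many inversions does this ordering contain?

For each element, count later entries that are smaller:
35: 9
33: 8
30: 6
32: 6
23: 5
22: 4
19: 3
12: 2
8: 1
4: 0
Sum: 9 + 8 + 6 + 6 + 5 + 4 + 3 + 2 + 1 + 0 = 44

44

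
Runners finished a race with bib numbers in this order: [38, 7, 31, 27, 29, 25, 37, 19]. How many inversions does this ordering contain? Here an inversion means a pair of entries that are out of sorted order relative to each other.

Element-by-element contributions:
38: 7
7: 0
31: 4
27: 2
29: 2
25: 1
37: 1
19: 0
Sum: 7 + 0 + 4 + 2 + 2 + 1 + 1 + 0 = 17

17 inversions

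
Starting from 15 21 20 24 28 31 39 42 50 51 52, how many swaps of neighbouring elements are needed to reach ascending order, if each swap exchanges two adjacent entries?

Swaps: 1

The minimum number of adjacent swaps to sort an array equals its inversion count, since every such swap removes exactly one inversion.
Count inversions — for each element, later elements that are smaller:
15: none → 0
21: 20 → 1
20: none → 0
24: none → 0
28: none → 0
31: none → 0
39: none → 0
42: none → 0
50: none → 0
51: none → 0
52: none → 0
Total inversions: 0 + 1 + 0 + 0 + 0 + 0 + 0 + 0 + 0 + 0 + 0 = 1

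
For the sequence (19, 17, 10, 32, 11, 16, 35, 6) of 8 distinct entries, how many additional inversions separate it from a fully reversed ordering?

Maximum inversions for 8 distinct elements is C(8, 2) = 8·7/2 = 28.
Current inversions — for each element, count later smaller elements:
19: 5
17: 4
10: 1
32: 3
11: 1
16: 1
35: 1
6: 0
Current total: 5 + 4 + 1 + 3 + 1 + 1 + 1 + 0 = 16
Shortfall: 28 − 16 = 12

12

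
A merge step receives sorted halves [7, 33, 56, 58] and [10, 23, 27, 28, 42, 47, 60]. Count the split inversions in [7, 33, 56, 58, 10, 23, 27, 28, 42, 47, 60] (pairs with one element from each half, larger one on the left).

16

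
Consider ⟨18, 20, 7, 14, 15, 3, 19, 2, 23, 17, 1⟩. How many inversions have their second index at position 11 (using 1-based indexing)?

10 such elements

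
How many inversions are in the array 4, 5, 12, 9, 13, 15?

Count, for each position, how many later elements it exceeds:
4 → none → 0
5 → none → 0
12 → 9 → 1
9 → none → 0
13 → none → 0
15 → none → 0
Sum: 0 + 0 + 1 + 0 + 0 + 0 = 1

1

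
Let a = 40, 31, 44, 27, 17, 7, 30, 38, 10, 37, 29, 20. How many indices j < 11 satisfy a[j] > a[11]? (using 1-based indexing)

6

The element at index 11 is 29.
Elements before it: 40, 31, 44, 27, 17, 7, 30, 38, 10, 37
Those larger than 29: 40, 31, 44, 30, 38, 37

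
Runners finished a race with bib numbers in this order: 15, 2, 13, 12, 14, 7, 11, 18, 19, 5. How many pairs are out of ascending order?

21 inversions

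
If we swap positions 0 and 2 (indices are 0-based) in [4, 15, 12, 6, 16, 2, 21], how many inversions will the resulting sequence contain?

Positions 0 and 2 hold 4 and 12; after swapping, the array is [12, 15, 4, 6, 16, 2, 21].
Element-by-element contributions:
12 → 4, 6, 2 → 3
15 → 4, 6, 2 → 3
4 → 2 → 1
6 → 2 → 1
16 → 2 → 1
2 → none → 0
21 → none → 0
Sum: 3 + 3 + 1 + 1 + 1 + 0 + 0 = 9

9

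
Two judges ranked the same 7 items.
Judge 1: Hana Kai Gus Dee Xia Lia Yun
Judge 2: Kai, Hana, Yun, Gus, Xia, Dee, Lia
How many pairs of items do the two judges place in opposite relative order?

6

Assign each item its position (1..7) in the first ordering, then rewrite the second ordering as that position sequence:
positions: Hana→1, Kai→2, Gus→3, Dee→4, Xia→5, Lia→6, Yun→7
second ordering as positions: [2, 1, 7, 3, 5, 4, 6]
Discordant pairs = inversions in this position sequence.
2: 1 → 1
1: 0
7: 3, 5, 4, 6 → 4
3: 0
5: 4 → 1
4: 0
6: 0
Total: 1 + 0 + 4 + 0 + 1 + 0 + 0 = 6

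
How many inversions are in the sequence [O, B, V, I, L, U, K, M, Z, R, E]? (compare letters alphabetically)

Count, for each position, how many later elements it exceeds:
O: 6
B: 0
V: 7
I: 1
L: 2
U: 4
K: 1
M: 1
Z: 2
R: 1
E: 0
Sum: 6 + 0 + 7 + 1 + 2 + 4 + 1 + 1 + 2 + 1 + 0 = 25

25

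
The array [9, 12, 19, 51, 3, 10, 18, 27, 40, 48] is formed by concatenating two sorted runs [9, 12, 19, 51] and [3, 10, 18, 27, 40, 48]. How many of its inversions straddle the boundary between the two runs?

12

Take each right-half value and tally the left-half values above it:
r = 3: 9, 12, 19, 51 → 4
r = 10: 12, 19, 51 → 3
r = 18: 19, 51 → 2
r = 27: 51 → 1
r = 40: 51 → 1
r = 48: 51 → 1
Cross-inversions: 4 + 3 + 2 + 1 + 1 + 1 = 12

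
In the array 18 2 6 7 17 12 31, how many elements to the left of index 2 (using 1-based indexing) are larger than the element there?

The element at index 2 is 2.
Elements before it: 18
Those larger than 2: 18

1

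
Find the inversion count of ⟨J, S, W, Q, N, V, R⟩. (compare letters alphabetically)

Inversion pairs (indices are 0-based):
(1,3): S > Q
(1,4): S > N
(1,6): S > R
(2,3): W > Q
(2,4): W > N
(2,5): W > V
(2,6): W > R
(3,4): Q > N
(5,6): V > R
That's 9 pairs.

9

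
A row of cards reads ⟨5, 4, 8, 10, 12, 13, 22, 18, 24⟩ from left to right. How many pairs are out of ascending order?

Element-by-element contributions:
5: 1
4: 0
8: 0
10: 0
12: 0
13: 0
22: 1
18: 0
24: 0
Sum: 1 + 0 + 0 + 0 + 0 + 0 + 1 + 0 + 0 = 2

2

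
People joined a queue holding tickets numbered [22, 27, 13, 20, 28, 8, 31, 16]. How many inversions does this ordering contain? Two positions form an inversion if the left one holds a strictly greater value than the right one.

Out-of-order pairs: 14

Count, for each position, how many later elements it exceeds:
22 → 13, 20, 8, 16 → 4
27 → 13, 20, 8, 16 → 4
13 → 8 → 1
20 → 8, 16 → 2
28 → 8, 16 → 2
8 → none → 0
31 → 16 → 1
16 → none → 0
Sum: 4 + 4 + 1 + 2 + 2 + 0 + 1 + 0 = 14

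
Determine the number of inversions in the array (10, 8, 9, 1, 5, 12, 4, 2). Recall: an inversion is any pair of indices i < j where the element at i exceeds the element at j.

19 inversions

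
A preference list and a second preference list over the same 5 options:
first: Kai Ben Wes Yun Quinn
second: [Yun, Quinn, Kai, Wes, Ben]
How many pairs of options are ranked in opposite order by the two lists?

Assign each item its position (1..5) in the first ordering, then rewrite the second ordering as that position sequence:
positions: Kai→1, Ben→2, Wes→3, Yun→4, Quinn→5
second ordering as positions: [4, 5, 1, 3, 2]
Discordant pairs = inversions in this position sequence.
4: 1, 3, 2 → 3
5: 1, 3, 2 → 3
1: 0
3: 2 → 1
2: 0
Total: 3 + 3 + 0 + 1 + 0 = 7

There are 7 pairs.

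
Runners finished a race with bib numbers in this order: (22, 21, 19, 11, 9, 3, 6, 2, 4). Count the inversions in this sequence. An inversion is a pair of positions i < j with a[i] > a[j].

Out-of-order pairs: 33

Sweep left to right; for each value list the smaller values that follow it:
22 → 21, 19, 11, 9, 3, 6, 2, 4 → 8
21 → 19, 11, 9, 3, 6, 2, 4 → 7
19 → 11, 9, 3, 6, 2, 4 → 6
11 → 9, 3, 6, 2, 4 → 5
9 → 3, 6, 2, 4 → 4
3 → 2 → 1
6 → 2, 4 → 2
2 → none → 0
4 → none → 0
Sum: 8 + 7 + 6 + 5 + 4 + 1 + 2 + 0 + 0 = 33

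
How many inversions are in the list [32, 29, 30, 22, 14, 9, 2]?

Out-of-order pairs: 20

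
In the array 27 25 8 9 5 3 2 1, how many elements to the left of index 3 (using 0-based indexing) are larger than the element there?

The element at index 3 is 9.
Elements before it: 27, 25, 8
Those larger than 9: 27, 25

2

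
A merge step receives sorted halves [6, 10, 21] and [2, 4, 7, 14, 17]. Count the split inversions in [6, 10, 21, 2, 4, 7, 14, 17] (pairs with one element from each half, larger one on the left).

10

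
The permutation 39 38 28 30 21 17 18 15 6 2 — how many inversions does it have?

43

Element-by-element contributions:
39: 9
38: 8
28: 6
30: 6
21: 5
17: 3
18: 3
15: 2
6: 1
2: 0
Sum: 9 + 8 + 6 + 6 + 5 + 3 + 3 + 2 + 1 + 0 = 43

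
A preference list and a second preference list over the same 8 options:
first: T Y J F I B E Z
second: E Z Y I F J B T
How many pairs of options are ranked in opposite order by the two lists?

Pairs: 20

Assign each item its position (1..8) in the first ordering, then rewrite the second ordering as that position sequence:
positions: T→1, Y→2, J→3, F→4, I→5, B→6, E→7, Z→8
second ordering as positions: [7, 8, 2, 5, 4, 3, 6, 1]
Discordant pairs = inversions in this position sequence.
7: 2, 5, 4, 3, 6, 1 → 6
8: 2, 5, 4, 3, 6, 1 → 6
2: 1 → 1
5: 4, 3, 1 → 3
4: 3, 1 → 2
3: 1 → 1
6: 1 → 1
1: 0
Total: 6 + 6 + 1 + 3 + 2 + 1 + 1 + 0 = 20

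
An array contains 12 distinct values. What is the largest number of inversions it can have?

The maximum occurs when the array is in strictly decreasing order: every one of the C(12, 2) pairs is inverted.
C(12, 2) = 12·11/2 = 66

Inversions: 66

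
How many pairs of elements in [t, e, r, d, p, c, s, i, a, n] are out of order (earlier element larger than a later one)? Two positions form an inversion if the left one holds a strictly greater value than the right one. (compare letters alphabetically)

For each element, count later entries that are smaller:
t → e, r, d, p, c, s, i, a, n → 9
e → d, c, a → 3
r → d, p, c, i, a, n → 6
d → c, a → 2
p → c, i, a, n → 4
c → a → 1
s → i, a, n → 3
i → a → 1
a → none → 0
n → none → 0
Sum: 9 + 3 + 6 + 2 + 4 + 1 + 3 + 1 + 0 + 0 = 29

There are 29 inversions.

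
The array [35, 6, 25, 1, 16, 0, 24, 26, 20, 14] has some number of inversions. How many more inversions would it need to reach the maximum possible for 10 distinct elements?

Maximum inversions for 10 distinct elements is C(10, 2) = 10·9/2 = 45.
Current inversions — for each element, count later smaller elements:
35: 9
6: 2
25: 6
1: 1
16: 2
0: 0
24: 2
26: 2
20: 1
14: 0
Current total: 9 + 2 + 6 + 1 + 2 + 0 + 2 + 2 + 1 + 0 = 25
Shortfall: 45 − 25 = 20

20 inversions short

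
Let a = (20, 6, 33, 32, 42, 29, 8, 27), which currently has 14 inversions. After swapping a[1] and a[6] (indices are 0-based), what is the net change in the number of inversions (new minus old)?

+1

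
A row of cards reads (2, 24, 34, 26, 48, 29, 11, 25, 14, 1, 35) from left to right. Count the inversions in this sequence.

28

Count, for each position, how many later elements it exceeds:
2: 1
24: 3
34: 6
26: 4
48: 6
29: 4
11: 1
25: 2
14: 1
1: 0
35: 0
Sum: 1 + 3 + 6 + 4 + 6 + 4 + 1 + 2 + 1 + 0 + 0 = 28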